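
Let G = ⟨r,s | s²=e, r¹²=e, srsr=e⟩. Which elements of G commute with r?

⟨r⟩ ⊆ C_G(r) since powers of r commute with r; so |C_G(r)| ≥ |⟨r⟩| = 12.
By orbit–stabilizer, |C_G(r)| = |G| / |conj. class of r| = 24 / 2 = 12.
The 12 elements commuting with r are {e, r, r², r³, r⁴, r⁵, r⁶, r⁷, r⁸, r⁹, r¹⁰, r¹¹}.

Answer: {e, r, r², r³, r⁴, r⁵, r⁶, r⁷, r⁸, r⁹, r¹⁰, r¹¹}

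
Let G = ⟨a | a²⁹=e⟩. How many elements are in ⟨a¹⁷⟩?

|⟨a¹⁷⟩| equals the order of a¹⁷. Compute successive powers until reaching e:
  (a¹⁷)¹ = a¹⁷, (a¹⁷)² = a⁵, (a¹⁷)³ = a²², (a¹⁷)⁴ = a¹⁰, (a¹⁷)⁵ = a²⁷, (a¹⁷)⁶ = a¹⁵, (a¹⁷)⁷ = a³, (a¹⁷)⁸ = a²⁰, (a¹⁷)⁹ = a⁸, (a¹⁷)¹⁰ = a²⁵, (a¹⁷)¹¹ = a¹³, (a¹⁷)¹² = a, (a¹⁷)¹³ = a¹⁸, (a¹⁷)¹⁴ = a⁶, (a¹⁷)¹⁵ = a²³, (a¹⁷)¹⁶ = a¹¹, (a¹⁷)¹⁷ = a²⁸, (a¹⁷)¹⁸ = a¹⁶, (a¹⁷)¹⁹ = a⁴, (a¹⁷)²⁰ = a²¹, (a¹⁷)²¹ = a⁹, (a¹⁷)²² = a²⁶, (a¹⁷)²³ = a¹⁴, (a¹⁷)²⁴ = a², (a¹⁷)²⁵ = a¹⁹, (a¹⁷)²⁶ = a⁷, (a¹⁷)²⁷ = a²⁴, (a¹⁷)²⁸ = a¹², (a¹⁷)²⁹ = e.
The smallest positive k with (a¹⁷)ᵏ = e is 29, so |⟨a¹⁷⟩| = 29.

Answer: 29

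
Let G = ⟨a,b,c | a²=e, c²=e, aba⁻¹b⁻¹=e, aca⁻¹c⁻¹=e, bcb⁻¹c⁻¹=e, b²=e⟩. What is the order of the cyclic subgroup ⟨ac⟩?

|⟨ac⟩| equals the order of ac. Compute successive powers until reaching e:
  (ac)¹ = ac, (ac)² = e.
The smallest positive k with (ac)ᵏ = e is 2, so |⟨ac⟩| = 2.

Answer: 2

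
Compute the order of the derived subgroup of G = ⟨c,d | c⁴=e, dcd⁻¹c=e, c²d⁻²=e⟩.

G' = [G, G] is generated by all commutators. The generator-pair commutators are: [c, d] = c².
The subgroup they normally generate is {e, c²}, of order 2.
Check: |G/G'| = 8/2 = 4 is the order of the abelianisation.

Answer: 2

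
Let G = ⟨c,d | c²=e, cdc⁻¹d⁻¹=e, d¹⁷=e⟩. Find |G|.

Enumerate words in the generators, reducing via the relations: the distinct elements are
  {c, d, e, cd, d², d³, d⁴, d⁵, d⁶, d⁷, d⁸, d⁹, cd², cd³, cd⁴, cd⁵, cd⁶, cd⁷, cd⁸, cd⁹, d¹², d¹³, d¹¹, d¹⁰, d¹⁴, d¹⁵, d¹⁶, cd¹², cd¹³, cd¹¹, cd¹⁰, cd¹⁴, cd¹⁵, cd¹⁶}.
No further products give new elements, so |G| = 34.

Answer: 34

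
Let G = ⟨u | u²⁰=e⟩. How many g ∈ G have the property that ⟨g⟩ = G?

G is cyclic of order 20. An element generates G iff its order is 20, and a cyclic group of order 20 has exactly φ(20) = 8 such elements.

Answer: 8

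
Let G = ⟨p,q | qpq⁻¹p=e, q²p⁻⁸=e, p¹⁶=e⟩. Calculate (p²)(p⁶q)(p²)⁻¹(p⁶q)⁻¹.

[(p²), (p⁶q)] = (p²)·(p⁶q)·(p²)⁻¹·(p⁶q)⁻¹.
  (p²) · (p⁶q) = q⁻¹
  (q⁻¹) · (p¹⁴) = p²q⁻¹
  (p²q⁻¹) · (p⁶q⁻¹) = p⁴

Answer: p⁴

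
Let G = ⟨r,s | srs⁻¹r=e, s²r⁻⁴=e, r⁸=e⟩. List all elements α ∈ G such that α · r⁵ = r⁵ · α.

⟨r⁵⟩ ⊆ C_G(r⁵) since powers of r⁵ commute with r⁵; so |C_G(r⁵)| ≥ |⟨r⁵⟩| = 8.
By orbit–stabilizer, |C_G(r⁵)| = |G| / |conj. class of r⁵| = 16 / 2 = 8.
The 8 elements commuting with r⁵ are {e, r, r², r³, r⁴, r⁵, r⁶, r⁷}.

Answer: {e, r, r², r³, r⁴, r⁵, r⁶, r⁷}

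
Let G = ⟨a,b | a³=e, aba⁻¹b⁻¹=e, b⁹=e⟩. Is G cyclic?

|G| = 27, but the maximum element order in G is 9 < 27. No single element generates all of G, so G is not cyclic.

Answer: No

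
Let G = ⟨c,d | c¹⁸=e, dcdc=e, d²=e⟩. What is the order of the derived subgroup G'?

G' = [G, G] is generated by all commutators. The generator-pair commutators are: [c, d] = c².
The subgroup they normally generate is {e, c², c⁴, c⁶, c⁸, c¹⁰, c¹², c¹⁴, c¹⁶}, of order 9.
Check: |G/G'| = 36/9 = 4 is the order of the abelianisation.

Answer: 9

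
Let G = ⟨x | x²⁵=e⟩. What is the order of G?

G is generated by a single element, so G is cyclic. The relator gives x²⁵ = e and no smaller power is forced to be e, so the 25 powers {e, x, x², x³, x⁴, x⁵, x⁶, x⁷, x⁸, x⁹, x²², x²³, x²¹, x²⁰, x²⁴, x¹², x¹³, x¹¹, x¹⁰, x¹⁴, x¹⁵, x¹⁶, x¹⁷, x¹⁸, x¹⁹} are distinct. Hence |G| = 25.

Answer: 25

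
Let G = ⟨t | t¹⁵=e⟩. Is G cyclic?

|G| = 15. The element t has order 15 (its powers give 15 distinct elements), so ⟨t⟩ = G and G is cyclic.

Answer: Yes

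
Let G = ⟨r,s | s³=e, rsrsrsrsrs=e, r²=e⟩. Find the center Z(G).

An element z ∈ Z(G) iff z commutes with every generator.
For example e is central: e·r = r = r·e; e·s = s = s·e.
Whereas r ∉ Z(G) since r·s = rs ≠ sr = s·r.
Checking each of the 60 elements this way gives Z(G) = {e}, of order 1.

Answer: {e}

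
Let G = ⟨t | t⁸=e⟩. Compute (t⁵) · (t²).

Compute (t⁵) · (t²) by multiplying left to right and reducing via the relations at each step:
  (t⁵) · t² = t⁷

Answer: t⁷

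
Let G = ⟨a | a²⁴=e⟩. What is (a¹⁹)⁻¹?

The order of (a¹⁹) is 24 (smallest k with (a¹⁹)ᵏ = e), so (a¹⁹)⁻¹ = (a¹⁹)²³ = a⁵.
Check: (a¹⁹) · (a⁵) → (a¹⁹) · a⁵ = e, giving e as required.

Answer: a⁵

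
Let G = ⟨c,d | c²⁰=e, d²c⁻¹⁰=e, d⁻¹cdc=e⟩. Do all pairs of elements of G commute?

c·d = cd but d·c = c⁹d⁻¹, so c·d ≠ d·c and G is not abelian.

Answer: No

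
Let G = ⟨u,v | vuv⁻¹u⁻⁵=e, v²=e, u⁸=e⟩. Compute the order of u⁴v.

Compute successive powers until reaching e:
  (u⁴v)¹ = u⁴v, (u⁴v)² = e.
The smallest positive k with (u⁴v)ᵏ = e is 2.

Answer: 2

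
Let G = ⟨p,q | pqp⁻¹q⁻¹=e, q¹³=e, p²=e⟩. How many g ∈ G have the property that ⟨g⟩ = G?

G is cyclic of order 26. An element generates G iff its order is 26, and a cyclic group of order 26 has exactly φ(26) = 12 such elements.

Answer: 12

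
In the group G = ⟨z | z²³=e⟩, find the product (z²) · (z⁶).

Compute (z²) · (z⁶) by multiplying left to right and reducing via the relations at each step:
  (z²) · z⁶ = z⁸

Answer: z⁸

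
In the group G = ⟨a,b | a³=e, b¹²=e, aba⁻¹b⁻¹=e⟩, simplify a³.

Compute successive powers of a, reducing at each step:
  a²: a · a = a²
  a³: (a²) · a = e

Answer: e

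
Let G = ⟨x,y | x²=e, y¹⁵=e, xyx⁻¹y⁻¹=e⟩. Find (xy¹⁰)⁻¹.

The order of (xy¹⁰) is 6 (smallest k with (xy¹⁰)ᵏ = e), so (xy¹⁰)⁻¹ = (xy¹⁰)⁵ = xy⁵.
Check: (xy¹⁰) · (xy⁵) → (xy¹⁰) · x = y¹⁰;   (y¹⁰) · y⁵ = e, giving e as required.

Answer: xy⁵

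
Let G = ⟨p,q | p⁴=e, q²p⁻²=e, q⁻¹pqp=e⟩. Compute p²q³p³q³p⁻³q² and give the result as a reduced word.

Multiply left to right, reducing at each step:
  (p²) · q³ = q
  q · p³ = pq
  (pq) · q³ = p
  p · p⁻³ = p²
  (p²) · q² = e

Answer: e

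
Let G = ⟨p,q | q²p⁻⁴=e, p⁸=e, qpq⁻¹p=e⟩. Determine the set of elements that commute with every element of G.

An element z ∈ Z(G) iff z commutes with every generator.
For example p⁴ is central: (p⁴)·p = p⁵ = p·(p⁴); (p⁴)·q = q⁻¹ = q·(p⁴).
Whereas p ∉ Z(G) since p·q = pq ≠ p³q⁻¹ = q·p.
Checking each of the 16 elements this way gives Z(G) = {e, p⁴}, of order 2.

Answer: {e, p⁴}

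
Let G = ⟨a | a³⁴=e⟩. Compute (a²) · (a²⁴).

Compute (a²) · (a²⁴) by multiplying left to right and reducing via the relations at each step:
  (a²) · a²⁴ = a²⁶

Answer: a²⁶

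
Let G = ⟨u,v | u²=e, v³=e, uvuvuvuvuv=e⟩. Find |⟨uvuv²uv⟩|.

|⟨uvuv²uv⟩| equals the order of uvuv²uv. Compute successive powers until reaching e:
  (uvuv²uv)¹ = uvuv²uv, (uvuv²uv)² = v²uvuv²u, (uvuv²uv)³ = e.
The smallest positive k with (uvuv²uv)ᵏ = e is 3, so |⟨uvuv²uv⟩| = 3.

Answer: 3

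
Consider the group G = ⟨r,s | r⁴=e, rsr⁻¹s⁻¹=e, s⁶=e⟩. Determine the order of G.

Enumerate words in the generators, reducing via the relations: the distinct elements are
  {e, r, s, rs, r², r³, s², s³, s⁴, s⁵, rs², rs³, rs⁴, rs⁵, r²s, r³s, r²s², r²s³, r²s⁴, r²s⁵, r³s², r³s³, r³s⁴, r³s⁵}.
No further products give new elements, so |G| = 24.

Answer: 24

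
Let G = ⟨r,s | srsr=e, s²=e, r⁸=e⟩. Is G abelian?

r·s = rs but s·r = r⁷s, so r·s ≠ s·r and G is not abelian.

Answer: No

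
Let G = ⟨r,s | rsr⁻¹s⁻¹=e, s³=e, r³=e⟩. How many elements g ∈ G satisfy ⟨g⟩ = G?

⟨g⟩ = G would require ord(g) = |G| = 9, but the maximum element order in G is 3 < 9. So G is not cyclic and no single element generates it: the count is 0.

Answer: 0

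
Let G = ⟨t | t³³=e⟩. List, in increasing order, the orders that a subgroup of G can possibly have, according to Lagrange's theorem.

|G| = 33 = 3 · 11. By Lagrange's theorem the order of any subgroup divides 33; the divisors of 33 are 1, 3, 11, 33.

Answer: 1, 3, 11, 33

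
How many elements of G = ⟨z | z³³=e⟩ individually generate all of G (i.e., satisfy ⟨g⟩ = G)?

G is cyclic of order 33. An element generates G iff its order is 33, and a cyclic group of order 33 has exactly φ(33) = 20 such elements.

Answer: 20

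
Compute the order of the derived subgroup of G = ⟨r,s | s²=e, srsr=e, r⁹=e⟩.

G' = [G, G] is generated by all commutators. The generator-pair commutators are: [r, s] = r².
The subgroup they normally generate is {e, r, r², r³, r⁴, r⁵, r⁶, r⁷, r⁸}, of order 9.
Check: |G/G'| = 18/9 = 2 is the order of the abelianisation.

Answer: 9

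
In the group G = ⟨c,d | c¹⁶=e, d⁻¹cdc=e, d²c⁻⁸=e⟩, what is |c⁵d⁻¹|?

Compute successive powers until reaching e:
  (c⁵d⁻¹)¹ = c⁵d⁻¹, (c⁵d⁻¹)² = c⁸, (c⁵d⁻¹)³ = c⁵d, (c⁵d⁻¹)⁴ = e.
The smallest positive k with (c⁵d⁻¹)ᵏ = e is 4.

Answer: 4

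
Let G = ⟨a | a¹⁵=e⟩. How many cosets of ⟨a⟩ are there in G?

First find ord(a) by computing successive powers:
  a¹ = a, a² = a², a³ = a³, a⁴ = a⁴, a⁵ = a⁵, a⁶ = a⁶, a⁷ = a⁷, a⁸ = a⁸, a⁹ = a⁹, a¹⁰ = a¹⁰, a¹¹ = a¹¹, a¹² = a¹², a¹³ = a¹³, a¹⁴ = a¹⁴, a¹⁵ = e.
So |⟨a⟩| = ord(a) = 15. With |G| = 15, by Lagrange [G : ⟨a⟩] = 15/15 = 1.

Answer: 1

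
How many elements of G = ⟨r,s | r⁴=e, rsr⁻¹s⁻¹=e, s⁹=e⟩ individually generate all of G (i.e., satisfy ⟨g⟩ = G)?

G is cyclic of order 36. An element generates G iff its order is 36, and a cyclic group of order 36 has exactly φ(36) = 12 such elements.

Answer: 12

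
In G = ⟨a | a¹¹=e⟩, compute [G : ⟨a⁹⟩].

First find ord(a⁹) by computing successive powers:
  (a⁹)¹ = a⁹, (a⁹)² = a⁷, (a⁹)³ = a⁵, (a⁹)⁴ = a³, (a⁹)⁵ = a, (a⁹)⁶ = a¹⁰, (a⁹)⁷ = a⁸, (a⁹)⁸ = a⁶, (a⁹)⁹ = a⁴, (a⁹)¹⁰ = a², (a⁹)¹¹ = e.
So |⟨a⁹⟩| = ord(a⁹) = 11. With |G| = 11, by Lagrange [G : ⟨a⁹⟩] = 11/11 = 1.

Answer: 1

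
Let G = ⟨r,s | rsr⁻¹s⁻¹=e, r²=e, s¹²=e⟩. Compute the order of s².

Compute successive powers until reaching e:
  (s²)¹ = s², (s²)² = s⁴, (s²)³ = s⁶, (s²)⁴ = s⁸, (s²)⁵ = s¹⁰, (s²)⁶ = e.
The smallest positive k with (s²)ᵏ = e is 6.

Answer: 6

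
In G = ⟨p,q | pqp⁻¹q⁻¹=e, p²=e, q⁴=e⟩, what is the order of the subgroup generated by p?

|⟨p⟩| equals the order of p. Compute successive powers until reaching e:
  p¹ = p, p² = e.
The smallest positive k with pᵏ = e is 2, so |⟨p⟩| = 2.

Answer: 2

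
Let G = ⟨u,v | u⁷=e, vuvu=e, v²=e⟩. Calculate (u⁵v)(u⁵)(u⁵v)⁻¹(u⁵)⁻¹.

[(u⁵v), (u⁵)] = (u⁵v)·(u⁵)·(u⁵v)⁻¹·(u⁵)⁻¹.
  (u⁵v) · (u⁵) = v
  v · (u⁵v) = u²
  (u²) · (u²) = u⁴

Answer: u⁴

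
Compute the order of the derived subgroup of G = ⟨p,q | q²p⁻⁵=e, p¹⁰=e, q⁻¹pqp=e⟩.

G' = [G, G] is generated by all commutators. The generator-pair commutators are: [p, q] = p².
The subgroup they normally generate is {e, p², p⁴, p⁶, p⁸}, of order 5.
Check: |G/G'| = 20/5 = 4 is the order of the abelianisation.

Answer: 5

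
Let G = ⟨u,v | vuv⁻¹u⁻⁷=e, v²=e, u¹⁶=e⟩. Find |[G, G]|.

G' = [G, G] is generated by all commutators. The generator-pair commutators are: [u, v] = u¹⁰.
The subgroup they normally generate is {e, u², u⁴, u⁶, u⁸, u¹⁰, u¹², u¹⁴}, of order 8.
Check: |G/G'| = 32/8 = 4 is the order of the abelianisation.

Answer: 8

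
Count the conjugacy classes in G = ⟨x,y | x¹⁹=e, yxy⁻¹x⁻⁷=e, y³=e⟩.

The conjugacy classes (representative and size) are:
  [e] (size 1), [x¹¹] (size 3), [x¹⁴] (size 3), [x⁶] (size 3), [x¹⁷] (size 3), [x¹²] (size 3), [x¹⁰] (size 3), [x²y] (size 19), [x¹⁸y²] (size 19).
Class equation: 1 + 3 + 3 + 3 + 3 + 3 + 3 + 19 + 19 = 57 = |G|. So G has 9 conjugacy classes.

Answer: 9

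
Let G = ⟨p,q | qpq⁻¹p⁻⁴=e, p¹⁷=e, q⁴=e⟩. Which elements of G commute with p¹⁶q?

⟨p¹⁶q⟩ ⊆ C_G(p¹⁶q) since powers of p¹⁶q commute with p¹⁶q; so |C_G(p¹⁶q)| ≥ |⟨p¹⁶q⟩| = 4.
By orbit–stabilizer, |C_G(p¹⁶q)| = |G| / |conj. class of p¹⁶q| = 68 / 17 = 4.
The 4 elements commuting with p¹⁶q are {e, p¹²q², p¹⁶q, p¹³q³}.

Answer: {e, p¹²q², p¹⁶q, p¹³q³}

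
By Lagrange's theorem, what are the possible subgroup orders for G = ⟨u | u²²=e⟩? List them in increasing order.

|G| = 22 = 2 · 11. By Lagrange's theorem the order of any subgroup divides 22; the divisors of 22 are 1, 2, 11, 22.

Answer: 1, 2, 11, 22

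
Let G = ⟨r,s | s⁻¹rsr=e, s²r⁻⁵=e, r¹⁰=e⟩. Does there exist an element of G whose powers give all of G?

Every cyclic group is abelian. But r·s = rs while s·r = r⁴s⁻¹, so r·s ≠ s·r and G is not abelian. Hence G is not cyclic.

Answer: No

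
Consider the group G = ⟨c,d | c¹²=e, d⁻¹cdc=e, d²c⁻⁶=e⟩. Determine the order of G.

Enumerate words in the generators, reducing via the relations: the distinct elements are
  {c, d, e, cd, c², c³, c⁴, c⁵, c⁶, c⁷, c⁸, c⁹, c²d, c³d, c¹¹, c¹⁰, c⁴d, c⁵d, d⁻¹, cd⁻¹, c²d⁻¹, c³d⁻¹, c⁴d⁻¹, c⁵d⁻¹}.
No further products give new elements, so |G| = 24.

Answer: 24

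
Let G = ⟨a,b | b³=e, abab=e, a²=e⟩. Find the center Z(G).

An element z ∈ Z(G) iff z commutes with every generator.
For example e is central: e·a = a = a·e; e·b = b = b·e.
Whereas a ∉ Z(G) since a·b = ab ≠ ab² = b·a.
Checking each of the 6 elements this way gives Z(G) = {e}, of order 1.

Answer: {e}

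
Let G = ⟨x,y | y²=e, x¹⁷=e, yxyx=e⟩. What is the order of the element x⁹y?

Compute successive powers until reaching e:
  (x⁹y)¹ = x⁹y, (x⁹y)² = e.
The smallest positive k with (x⁹y)ᵏ = e is 2.

Answer: 2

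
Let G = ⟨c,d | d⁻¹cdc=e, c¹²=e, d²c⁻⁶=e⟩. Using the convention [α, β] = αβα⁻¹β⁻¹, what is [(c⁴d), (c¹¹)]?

[(c⁴d), (c¹¹)] = (c⁴d)·(c¹¹)·(c⁴d)⁻¹·(c¹¹)⁻¹.
  (c⁴d) · (c¹¹) = c⁵d
  (c⁵d) · (c⁴d⁻¹) = c
  c · c = c²

Answer: c²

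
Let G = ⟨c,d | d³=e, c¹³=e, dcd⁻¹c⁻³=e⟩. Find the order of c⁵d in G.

Compute successive powers until reaching e:
  (c⁵d)¹ = c⁵d, (c⁵d)² = c⁷d², (c⁵d)³ = e.
The smallest positive k with (c⁵d)ᵏ = e is 3.

Answer: 3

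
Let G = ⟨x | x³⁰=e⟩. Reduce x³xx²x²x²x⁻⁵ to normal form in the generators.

Multiply left to right, reducing at each step:
  (x³) · x = x⁴
  (x⁴) · x² = x⁶
  (x⁶) · x² = x⁸
  (x⁸) · x² = x¹⁰
  (x¹⁰) · x⁻⁵ = x⁵

Answer: x⁵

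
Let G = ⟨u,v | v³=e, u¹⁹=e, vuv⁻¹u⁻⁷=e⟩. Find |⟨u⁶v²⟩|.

|⟨u⁶v²⟩| equals the order of u⁶v². Compute successive powers until reaching e:
  (u⁶v²)¹ = u⁶v², (u⁶v²)² = u¹⁵v, (u⁶v²)³ = e.
The smallest positive k with (u⁶v²)ᵏ = e is 3, so |⟨u⁶v²⟩| = 3.

Answer: 3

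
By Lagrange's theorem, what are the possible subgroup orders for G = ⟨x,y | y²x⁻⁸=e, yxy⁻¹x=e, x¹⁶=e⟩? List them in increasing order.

|G| = 32 = 2⁵. By Lagrange's theorem the order of any subgroup divides 32; the divisors of 32 are 1, 2, 4, 8, 16, 32.

Answer: 1, 2, 4, 8, 16, 32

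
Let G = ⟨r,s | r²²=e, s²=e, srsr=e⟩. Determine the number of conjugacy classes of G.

The conjugacy classes (representative and size) are:
  [e] (size 1), [r] (size 2), [r²] (size 2), [r¹⁹] (size 2), [r⁴] (size 2), [r⁵] (size 2), [r⁶] (size 2), [r⁷] (size 2), [r⁸] (size 2), [r¹³] (size 2), [r¹⁰] (size 2), [r¹¹] (size 1), [r⁶s] (size 11), [rs] (size 11).
Class equation: 1 + 2 + 2 + 2 + 2 + 2 + 2 + 2 + 2 + 2 + 2 + 1 + 11 + 11 = 44 = |G|. So G has 14 conjugacy classes.

Answer: 14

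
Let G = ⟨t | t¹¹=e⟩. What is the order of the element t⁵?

Compute successive powers until reaching e:
  (t⁵)¹ = t⁵, (t⁵)² = t¹⁰, (t⁵)³ = t⁴, (t⁵)⁴ = t⁹, (t⁵)⁵ = t³, (t⁵)⁶ = t⁸, (t⁵)⁷ = t², (t⁵)⁸ = t⁷, (t⁵)⁹ = t, (t⁵)¹⁰ = t⁶, (t⁵)¹¹ = e.
The smallest positive k with (t⁵)ᵏ = e is 11.

Answer: 11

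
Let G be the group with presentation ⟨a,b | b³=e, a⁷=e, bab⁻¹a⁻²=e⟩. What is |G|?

Enumerate words in the generators, reducing via the relations: the distinct elements are
  {a, b, e, ab, a², a³, a⁴, a⁵, a⁶, b², ab², a²b, a³b, a⁴b, a⁵b, a⁶b, a²b², a³b², a⁴b², a⁵b², a⁶b²}.
No further products give new elements, so |G| = 21.

Answer: 21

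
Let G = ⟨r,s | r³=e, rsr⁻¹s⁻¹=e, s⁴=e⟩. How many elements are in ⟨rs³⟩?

|⟨rs³⟩| equals the order of rs³. Compute successive powers until reaching e:
  (rs³)¹ = rs³, (rs³)² = r²s², (rs³)³ = s, (rs³)⁴ = r, (rs³)⁵ = r²s³, (rs³)⁶ = s², (rs³)⁷ = rs, (rs³)⁸ = r², (rs³)⁹ = s³, (rs³)¹⁰ = rs², (rs³)¹¹ = r²s, (rs³)¹² = e.
The smallest positive k with (rs³)ᵏ = e is 12, so |⟨rs³⟩| = 12.

Answer: 12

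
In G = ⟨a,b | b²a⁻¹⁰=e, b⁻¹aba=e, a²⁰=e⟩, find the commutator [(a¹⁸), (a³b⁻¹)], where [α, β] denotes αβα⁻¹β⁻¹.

[(a¹⁸), (a³b⁻¹)] = (a¹⁸)·(a³b⁻¹)·(a¹⁸)⁻¹·(a³b⁻¹)⁻¹.
  (a¹⁸) · (a³b⁻¹) = ab⁻¹
  (ab⁻¹) · (a²) = a⁹b
  (a⁹b) · (a³b) = a¹⁶

Answer: a¹⁶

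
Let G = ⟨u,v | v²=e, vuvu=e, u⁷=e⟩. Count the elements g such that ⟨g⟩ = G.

⟨g⟩ = G would require ord(g) = |G| = 14, but the maximum element order in G is 7 < 14. So G is not cyclic and no single element generates it: the count is 0.

Answer: 0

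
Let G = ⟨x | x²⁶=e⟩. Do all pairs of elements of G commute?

G has a single generator, so G is cyclic and hence abelian.

Answer: Yes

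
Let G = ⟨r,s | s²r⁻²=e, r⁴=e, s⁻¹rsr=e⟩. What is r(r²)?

Compute r · (r²) by multiplying left to right and reducing via the relations at each step:
  r · r² = r³

Answer: r³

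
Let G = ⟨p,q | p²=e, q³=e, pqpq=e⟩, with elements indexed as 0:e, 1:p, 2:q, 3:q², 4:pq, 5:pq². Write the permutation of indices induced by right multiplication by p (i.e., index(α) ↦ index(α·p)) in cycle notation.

(0 1)(2 5)(3 4)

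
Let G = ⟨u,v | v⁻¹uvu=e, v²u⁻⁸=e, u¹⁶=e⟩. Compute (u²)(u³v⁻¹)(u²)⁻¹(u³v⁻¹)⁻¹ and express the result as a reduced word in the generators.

[(u²), (u³v⁻¹)] = (u²)·(u³v⁻¹)·(u²)⁻¹·(u³v⁻¹)⁻¹.
  (u²) · (u³v⁻¹) = u⁵v⁻¹
  (u⁵v⁻¹) · (u¹⁴) = u⁷v⁻¹
  (u⁷v⁻¹) · (u³v) = u⁴

Answer: u⁴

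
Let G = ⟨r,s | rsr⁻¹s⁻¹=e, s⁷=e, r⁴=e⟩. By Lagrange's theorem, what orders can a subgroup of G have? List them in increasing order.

|G| = 28 = 2² · 7. By Lagrange's theorem the order of any subgroup divides 28; the divisors of 28 are 1, 2, 4, 7, 14, 28.

Answer: 1, 2, 4, 7, 14, 28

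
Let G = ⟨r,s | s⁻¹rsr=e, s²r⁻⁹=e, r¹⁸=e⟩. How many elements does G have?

Enumerate words in the generators, reducing via the relations: the distinct elements are
  {e, r, s, rs, r², r³, r⁴, r⁵, r⁶, r⁷, r⁸, r⁹, r²s, r³s, r¹², r¹³, r¹¹, r¹⁰, r¹⁴, r¹⁵, r¹⁶, r¹⁷, r⁴s, r⁵s, r⁶s, r⁷s, r⁸s, s⁻¹, rs⁻¹, r²s⁻¹, r³s⁻¹, r⁴s⁻¹, r⁵s⁻¹, r⁶s⁻¹, r⁷s⁻¹, r⁸s⁻¹}.
No further products give new elements, so |G| = 36.

Answer: 36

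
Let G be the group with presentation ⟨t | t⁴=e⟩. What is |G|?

G is generated by a single element, so G is cyclic. The relator gives t⁴ = e and no smaller power is forced to be e, so the 4 powers {e, t, t², t³} are distinct. Hence |G| = 4.

Answer: 4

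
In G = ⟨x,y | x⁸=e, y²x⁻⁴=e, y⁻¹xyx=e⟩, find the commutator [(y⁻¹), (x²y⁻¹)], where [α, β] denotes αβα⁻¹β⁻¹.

[(y⁻¹), (x²y⁻¹)] = (y⁻¹)·(x²y⁻¹)·(y⁻¹)⁻¹·(x²y⁻¹)⁻¹.
  (y⁻¹) · (x²y⁻¹) = x²
  (x²) · y = x²y
  (x²y) · (x²y) = x⁴

Answer: x⁴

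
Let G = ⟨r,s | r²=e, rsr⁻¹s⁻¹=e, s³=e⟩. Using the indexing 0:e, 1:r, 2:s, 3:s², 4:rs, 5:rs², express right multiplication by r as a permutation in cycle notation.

(0 1)(2 4)(3 5)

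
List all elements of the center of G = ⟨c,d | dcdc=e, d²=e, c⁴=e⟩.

An element z ∈ Z(G) iff z commutes with every generator.
For example c² is central: (c²)·c = c³ = c·(c²); (c²)·d = c²d = d·(c²).
Whereas c ∉ Z(G) since c·d = cd ≠ c³d = d·c.
Checking each of the 8 elements this way gives Z(G) = {e, c²}, of order 2.

Answer: {e, c²}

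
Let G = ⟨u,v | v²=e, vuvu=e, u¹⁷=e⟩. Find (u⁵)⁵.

Compute successive powers of (u⁵), reducing at each step:
  (u⁵)²: (u⁵) · u⁵ = u¹⁰
  (u⁵)³: (u¹⁰) · u⁵ = u¹⁵
  (u⁵)⁴: (u¹⁵) · u⁵ = u³
  (u⁵)⁵: (u³) · u⁵ = u⁸

Answer: u⁸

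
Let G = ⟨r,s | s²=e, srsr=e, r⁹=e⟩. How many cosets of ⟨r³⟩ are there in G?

First find ord(r³) by computing successive powers:
  (r³)¹ = r³, (r³)² = r⁶, (r³)³ = e.
So |⟨r³⟩| = ord(r³) = 3. With |G| = 18, by Lagrange [G : ⟨r³⟩] = 18/3 = 6.

Answer: 6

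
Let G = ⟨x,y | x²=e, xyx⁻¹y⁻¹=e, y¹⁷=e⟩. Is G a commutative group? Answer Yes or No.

Each pair of generators commutes: x·y = xy = y·x. Since the generators pairwise commute, every element of G commutes with every other, so G is abelian.

Answer: Yes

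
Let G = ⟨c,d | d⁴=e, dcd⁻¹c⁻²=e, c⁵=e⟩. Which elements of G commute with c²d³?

⟨c²d³⟩ ⊆ C_G(c²d³) since powers of c²d³ commute with c²d³; so |C_G(c²d³)| ≥ |⟨c²d³⟩| = 4.
By orbit–stabilizer, |C_G(c²d³)| = |G| / |conj. class of c²d³| = 20 / 5 = 4.
The 4 elements commuting with c²d³ are {e, cd, c²d³, c³d²}.

Answer: {e, cd, c²d³, c³d²}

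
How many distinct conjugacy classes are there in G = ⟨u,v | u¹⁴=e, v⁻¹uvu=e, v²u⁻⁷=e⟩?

The conjugacy classes (representative and size) are:
  [e] (size 1), [u¹³] (size 2), [u¹²] (size 2), [u¹¹] (size 2), [u⁴] (size 2), [u⁵] (size 2), [u⁸] (size 2), [u⁷] (size 1), [u⁵v⁻¹] (size 7), [u⁵v] (size 7).
Class equation: 1 + 2 + 2 + 2 + 2 + 2 + 2 + 1 + 7 + 7 = 28 = |G|. So G has 10 conjugacy classes.

Answer: 10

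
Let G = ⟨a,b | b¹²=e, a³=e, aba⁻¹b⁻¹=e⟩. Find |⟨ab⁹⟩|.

|⟨ab⁹⟩| equals the order of ab⁹. Compute successive powers until reaching e:
  (ab⁹)¹ = ab⁹, (ab⁹)² = a²b⁶, (ab⁹)³ = b³, (ab⁹)⁴ = a, (ab⁹)⁵ = a²b⁹, (ab⁹)⁶ = b⁶, (ab⁹)⁷ = ab³, (ab⁹)⁸ = a², (ab⁹)⁹ = b⁹, (ab⁹)¹⁰ = ab⁶, (ab⁹)¹¹ = a²b³, (ab⁹)¹² = e.
The smallest positive k with (ab⁹)ᵏ = e is 12, so |⟨ab⁹⟩| = 12.

Answer: 12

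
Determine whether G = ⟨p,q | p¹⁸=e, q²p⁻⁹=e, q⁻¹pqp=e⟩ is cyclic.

Every cyclic group is abelian. But p·q = pq while q·p = p⁸q⁻¹, so p·q ≠ q·p and G is not abelian. Hence G is not cyclic.

Answer: No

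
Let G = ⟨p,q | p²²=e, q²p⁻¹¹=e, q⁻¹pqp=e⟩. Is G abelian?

p·q = pq but q·p = p¹⁰q⁻¹, so p·q ≠ q·p and G is not abelian.

Answer: No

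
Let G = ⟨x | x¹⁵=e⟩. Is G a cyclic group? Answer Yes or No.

|G| = 15. The element x has order 15 (its powers give 15 distinct elements), so ⟨x⟩ = G and G is cyclic.

Answer: Yes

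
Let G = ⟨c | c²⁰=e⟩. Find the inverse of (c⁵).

The order of (c⁵) is 4 (smallest k with (c⁵)ᵏ = e), so (c⁵)⁻¹ = (c⁵)³ = c¹⁵.
Check: (c⁵) · (c¹⁵) → (c⁵) · c¹⁵ = e, giving e as required.

Answer: c¹⁵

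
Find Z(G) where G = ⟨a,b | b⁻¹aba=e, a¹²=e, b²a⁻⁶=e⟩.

An element z ∈ Z(G) iff z commutes with every generator.
For example a⁶ is central: (a⁶)·a = a⁷ = a·(a⁶); (a⁶)·b = b⁻¹ = b·(a⁶).
Whereas a ∉ Z(G) since a·b = ab ≠ a⁵b⁻¹ = b·a.
Checking each of the 24 elements this way gives Z(G) = {e, a⁶}, of order 2.

Answer: {e, a⁶}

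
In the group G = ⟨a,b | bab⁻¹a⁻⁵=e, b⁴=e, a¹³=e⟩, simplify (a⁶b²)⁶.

Compute successive powers of (a⁶b²), reducing at each step:
  (a⁶b²)²: (a⁶b²) · a⁶ = b²;   (b²) · b² = e
  (a⁶b²)³: e · a⁶ = a⁶;   (a⁶) · b² = a⁶b²
  (a⁶b²)⁴: (a⁶b²) · a⁶ = b²;   (b²) · b² = e
  (a⁶b²)⁵: e · a⁶ = a⁶;   (a⁶) · b² = a⁶b²
  (a⁶b²)⁶: (a⁶b²) · a⁶ = b²;   (b²) · b² = e

Answer: e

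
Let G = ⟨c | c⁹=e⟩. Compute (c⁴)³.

Compute successive powers of (c⁴), reducing at each step:
  (c⁴)²: (c⁴) · c⁴ = c⁸
  (c⁴)³: (c⁸) · c⁴ = c³

Answer: c³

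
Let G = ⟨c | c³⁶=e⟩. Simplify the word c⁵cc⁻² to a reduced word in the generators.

Multiply left to right, reducing at each step:
  (c⁵) · c = c⁶
  (c⁶) · c⁻² = c⁴

Answer: c⁴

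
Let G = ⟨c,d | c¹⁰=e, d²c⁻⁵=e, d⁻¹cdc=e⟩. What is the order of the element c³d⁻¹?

Compute successive powers until reaching e:
  (c³d⁻¹)¹ = c³d⁻¹, (c³d⁻¹)² = c⁵, (c³d⁻¹)³ = c³d, (c³d⁻¹)⁴ = e.
The smallest positive k with (c³d⁻¹)ᵏ = e is 4.

Answer: 4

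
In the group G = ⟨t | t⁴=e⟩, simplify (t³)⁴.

Compute successive powers of (t³), reducing at each step:
  (t³)²: (t³) · t³ = t²
  (t³)³: (t²) · t³ = t
  (t³)⁴: t · t³ = e

Answer: e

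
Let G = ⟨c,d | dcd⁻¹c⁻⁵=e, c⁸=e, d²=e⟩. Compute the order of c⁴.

Compute successive powers until reaching e:
  (c⁴)¹ = c⁴, (c⁴)² = e.
The smallest positive k with (c⁴)ᵏ = e is 2.

Answer: 2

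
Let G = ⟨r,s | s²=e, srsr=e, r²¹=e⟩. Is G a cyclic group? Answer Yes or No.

Every cyclic group is abelian. But r·s = rs while s·r = r²⁰s, so r·s ≠ s·r and G is not abelian. Hence G is not cyclic.

Answer: No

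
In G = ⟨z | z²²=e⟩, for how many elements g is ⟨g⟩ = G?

G is cyclic of order 22. An element generates G iff its order is 22, and a cyclic group of order 22 has exactly φ(22) = 10 such elements.

Answer: 10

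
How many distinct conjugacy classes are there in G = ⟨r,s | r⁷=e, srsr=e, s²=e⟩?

The conjugacy classes (representative and size) are:
  [e] (size 1), [r⁶] (size 2), [r⁵] (size 2), [r⁴] (size 2), [rs] (size 7).
Class equation: 1 + 2 + 2 + 2 + 7 = 14 = |G|. So G has 5 conjugacy classes.

Answer: 5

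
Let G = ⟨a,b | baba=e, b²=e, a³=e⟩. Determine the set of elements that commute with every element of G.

An element z ∈ Z(G) iff z commutes with every generator.
For example e is central: e·a = a = a·e; e·b = b = b·e.
Whereas a ∉ Z(G) since a·b = ab ≠ a²b = b·a.
Checking each of the 6 elements this way gives Z(G) = {e}, of order 1.

Answer: {e}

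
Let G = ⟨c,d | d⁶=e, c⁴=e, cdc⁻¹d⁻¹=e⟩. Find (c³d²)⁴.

Compute successive powers of (c³d²), reducing at each step:
  (c³d²)²: (c³d²) · c³ = c²d²;   (c²d²) · d² = c²d⁴
  (c³d²)³: (c²d⁴) · c³ = cd⁴;   (cd⁴) · d² = c
  (c³d²)⁴: c · c³ = e;   e · d² = d²

Answer: d²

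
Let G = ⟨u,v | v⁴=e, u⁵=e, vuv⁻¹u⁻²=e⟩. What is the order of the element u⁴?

Compute successive powers until reaching e:
  (u⁴)¹ = u⁴, (u⁴)² = u³, (u⁴)³ = u², (u⁴)⁴ = u, (u⁴)⁵ = e.
The smallest positive k with (u⁴)ᵏ = e is 5.

Answer: 5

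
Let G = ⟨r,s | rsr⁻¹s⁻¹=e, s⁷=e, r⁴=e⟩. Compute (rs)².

Compute successive powers of (rs), reducing at each step:
  (rs)²: (rs) · r = r²s;   (r²s) · s = r²s²

Answer: r²s²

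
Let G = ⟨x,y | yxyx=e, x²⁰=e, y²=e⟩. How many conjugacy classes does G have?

The conjugacy classes (representative and size) are:
  [e] (size 1), [x] (size 2), [x¹⁸] (size 2), [x³] (size 2), [x⁴] (size 2), [x¹⁵] (size 2), [x¹⁴] (size 2), [x⁷] (size 2), [x¹²] (size 2), [x¹¹] (size 2), [x¹⁰] (size 1), [x¹⁸y] (size 10), [x⁵y] (size 10).
Class equation: 1 + 2 + 2 + 2 + 2 + 2 + 2 + 2 + 2 + 2 + 1 + 10 + 10 = 40 = |G|. So G has 13 conjugacy classes.

Answer: 13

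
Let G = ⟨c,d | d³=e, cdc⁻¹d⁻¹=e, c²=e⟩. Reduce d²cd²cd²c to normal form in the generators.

Multiply left to right, reducing at each step:
  (d²) · c = cd²
  (cd²) · d² = cd
  (cd) · c = d
  d · d² = e
  e · c = c

Answer: c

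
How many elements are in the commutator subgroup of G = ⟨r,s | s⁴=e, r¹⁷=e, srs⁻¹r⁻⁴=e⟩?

G' = [G, G] is generated by all commutators. The generator-pair commutators are: [r, s] = r¹⁴.
The subgroup they normally generate is {e, r, r², r³, r⁴, r⁵, r⁶, r⁷, r⁸, r⁹, r¹⁰, r¹¹, r¹², r¹³, r¹⁴, r¹⁵, r¹⁶}, of order 17.
Check: |G/G'| = 68/17 = 4 is the order of the abelianisation.

Answer: 17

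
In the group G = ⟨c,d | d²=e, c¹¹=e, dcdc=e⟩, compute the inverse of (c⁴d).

The order of (c⁴d) is 2 (smallest k with (c⁴d)ᵏ = e), so (c⁴d)⁻¹ = (c⁴d)¹ = c⁴d.
Check: (c⁴d) · (c⁴d) → (c⁴d) · c⁴ = d;   d · d = e, giving e as required.

Answer: c⁴d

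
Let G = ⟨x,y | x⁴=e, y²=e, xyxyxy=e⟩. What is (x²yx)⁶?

Compute successive powers of (x²yx), reducing at each step:
  (x²yx)²: (x²yx) · x² = x²yx³;   (x²yx³) · y = x³yx;   (x³yx) · x = x³yx²
  (x²yx)³: (x³yx²) · x² = x³y;   (x³y) · y = x³;   (x³) · x = e
  (x²yx)⁴: e · x² = x²;   (x²) · y = x²y;   (x²y) · x = x²yx
  (x²yx)⁵: (x²yx) · x² = x²yx³;   (x²yx³) · y = x³yx;   (x³yx) · x = x³yx²
  (x²yx)⁶: (x³yx²) · x² = x³y;   (x³y) · y = x³;   (x³) · x = e

Answer: e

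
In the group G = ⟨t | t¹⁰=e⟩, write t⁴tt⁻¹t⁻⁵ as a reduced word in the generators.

Multiply left to right, reducing at each step:
  (t⁴) · t = t⁵
  (t⁵) · t⁻¹ = t⁴
  (t⁴) · t⁻⁵ = t⁹

Answer: t⁹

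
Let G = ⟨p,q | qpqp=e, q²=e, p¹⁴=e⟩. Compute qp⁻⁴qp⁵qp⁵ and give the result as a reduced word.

Multiply left to right, reducing at each step:
  q · p⁻⁴ = p⁴q
  (p⁴q) · q = p⁴
  (p⁴) · p⁵ = p⁹
  (p⁹) · q = p⁹q
  (p⁹q) · p⁵ = p⁴q

Answer: p⁴q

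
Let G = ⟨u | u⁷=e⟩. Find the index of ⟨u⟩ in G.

First find ord(u) by computing successive powers:
  u¹ = u, u² = u², u³ = u³, u⁴ = u⁴, u⁵ = u⁵, u⁶ = u⁶, u⁷ = e.
So |⟨u⟩| = ord(u) = 7. With |G| = 7, by Lagrange [G : ⟨u⟩] = 7/7 = 1.

Answer: 1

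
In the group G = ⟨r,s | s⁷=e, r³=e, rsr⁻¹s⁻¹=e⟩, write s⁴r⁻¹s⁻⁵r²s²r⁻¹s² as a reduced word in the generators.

Multiply left to right, reducing at each step:
  (s⁴) · r⁻¹ = r²s⁴
  (r²s⁴) · s⁻⁵ = r²s⁶
  (r²s⁶) · r² = rs⁶
  (rs⁶) · s² = rs
  (rs) · r⁻¹ = s
  s · s² = s³

Answer: s³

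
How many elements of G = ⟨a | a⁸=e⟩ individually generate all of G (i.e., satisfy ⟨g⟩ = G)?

G is cyclic of order 8. An element generates G iff its order is 8, and a cyclic group of order 8 has exactly φ(8) = 4 such elements.

Answer: 4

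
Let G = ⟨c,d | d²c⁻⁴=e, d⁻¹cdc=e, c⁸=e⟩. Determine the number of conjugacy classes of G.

The conjugacy classes (representative and size) are:
  [e] (size 1), [c⁷] (size 2), [c⁶] (size 2), [c³] (size 2), [c⁴] (size 1), [c²d⁻¹] (size 4), [c³d⁻¹] (size 4).
Class equation: 1 + 2 + 2 + 2 + 1 + 4 + 4 = 16 = |G|. So G has 7 conjugacy classes.

Answer: 7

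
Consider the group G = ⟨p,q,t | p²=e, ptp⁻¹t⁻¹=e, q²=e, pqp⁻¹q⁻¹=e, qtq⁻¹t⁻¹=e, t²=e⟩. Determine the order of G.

Enumerate words in the generators, reducing via the relations: the distinct elements are
  {e, p, q, t, pq, pt, qt, pqt}.
No further products give new elements, so |G| = 8.

Answer: 8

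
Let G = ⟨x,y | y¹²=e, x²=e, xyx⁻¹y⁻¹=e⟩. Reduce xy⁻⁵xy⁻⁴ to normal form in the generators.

Multiply left to right, reducing at each step:
  x · y⁻⁵ = xy⁷
  (xy⁷) · x = y⁷
  (y⁷) · y⁻⁴ = y³

Answer: y³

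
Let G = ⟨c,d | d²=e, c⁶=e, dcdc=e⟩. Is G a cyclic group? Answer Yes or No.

Every cyclic group is abelian. But c·d = cd while d·c = c⁵d, so c·d ≠ d·c and G is not abelian. Hence G is not cyclic.

Answer: No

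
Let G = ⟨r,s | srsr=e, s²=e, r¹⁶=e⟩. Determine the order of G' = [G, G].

G' = [G, G] is generated by all commutators. The generator-pair commutators are: [r, s] = r².
The subgroup they normally generate is {e, r², r⁴, r⁶, r⁸, r¹⁰, r¹², r¹⁴}, of order 8.
Check: |G/G'| = 32/8 = 4 is the order of the abelianisation.

Answer: 8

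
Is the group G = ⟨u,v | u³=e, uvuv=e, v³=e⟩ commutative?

u·v = uv but v·u = u²v², so u·v ≠ v·u and G is not abelian.

Answer: No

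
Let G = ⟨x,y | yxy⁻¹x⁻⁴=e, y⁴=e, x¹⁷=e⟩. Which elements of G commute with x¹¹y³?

⟨x¹¹y³⟩ ⊆ C_G(x¹¹y³) since powers of x¹¹y³ commute with x¹¹y³; so |C_G(x¹¹y³)| ≥ |⟨x¹¹y³⟩| = 4.
By orbit–stabilizer, |C_G(x¹¹y³)| = |G| / |conj. class of x¹¹y³| = 68 / 17 = 4.
The 4 elements commuting with x¹¹y³ are {e, xy², x⁷y, x¹¹y³}.

Answer: {e, xy², x⁷y, x¹¹y³}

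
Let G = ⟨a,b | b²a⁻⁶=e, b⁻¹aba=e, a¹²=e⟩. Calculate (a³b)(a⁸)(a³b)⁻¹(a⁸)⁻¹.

[(a³b), (a⁸)] = (a³b)·(a⁸)·(a³b)⁻¹·(a⁸)⁻¹.
  (a³b) · (a⁸) = ab⁻¹
  (ab⁻¹) · (a³b⁻¹) = a⁴
  (a⁴) · (a⁴) = a⁸

Answer: a⁸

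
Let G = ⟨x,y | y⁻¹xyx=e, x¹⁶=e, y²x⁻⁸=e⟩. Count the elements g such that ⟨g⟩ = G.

⟨g⟩ = G would require ord(g) = |G| = 32, but the maximum element order in G is 16 < 32. So G is not cyclic and no single element generates it: the count is 0.

Answer: 0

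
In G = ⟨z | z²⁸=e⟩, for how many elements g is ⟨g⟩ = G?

G is cyclic of order 28. An element generates G iff its order is 28, and a cyclic group of order 28 has exactly φ(28) = 12 such elements.

Answer: 12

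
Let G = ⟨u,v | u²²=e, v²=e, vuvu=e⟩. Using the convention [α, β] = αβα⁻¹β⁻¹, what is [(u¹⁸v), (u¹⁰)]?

[(u¹⁸v), (u¹⁰)] = (u¹⁸v)·(u¹⁰)·(u¹⁸v)⁻¹·(u¹⁰)⁻¹.
  (u¹⁸v) · (u¹⁰) = u⁸v
  (u⁸v) · (u¹⁸v) = u¹²
  (u¹²) · (u¹²) = u²

Answer: u²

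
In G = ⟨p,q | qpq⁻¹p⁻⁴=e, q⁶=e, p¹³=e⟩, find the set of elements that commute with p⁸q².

⟨p⁸q²⟩ ⊆ C_G(p⁸q²) since powers of p⁸q² commute with p⁸q²; so |C_G(p⁸q²)| ≥ |⟨p⁸q²⟩| = 3.
By orbit–stabilizer, |C_G(p⁸q²)| = |G| / |conj. class of p⁸q²| = 78 / 13 = 6.
The 6 elements commuting with p⁸q² are {e, p⁵q³, p⁶q⁴, p⁸q², p¹²q, p¹⁰q⁵}.

Answer: {e, p⁵q³, p⁶q⁴, p⁸q², p¹²q, p¹⁰q⁵}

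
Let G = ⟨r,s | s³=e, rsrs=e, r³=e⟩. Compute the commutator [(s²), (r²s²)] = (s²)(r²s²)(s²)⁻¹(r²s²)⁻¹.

[(s²), (r²s²)] = (s²)·(r²s²)·(s²)⁻¹·(r²s²)⁻¹.
  (s²) · (r²s²) = r
  r · s = rs
  (rs) · (r²s²) = rs²r

Answer: rs²r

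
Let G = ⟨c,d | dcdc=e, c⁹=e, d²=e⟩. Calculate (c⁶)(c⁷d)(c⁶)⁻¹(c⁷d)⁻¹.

[(c⁶), (c⁷d)] = (c⁶)·(c⁷d)·(c⁶)⁻¹·(c⁷d)⁻¹.
  (c⁶) · (c⁷d) = c⁴d
  (c⁴d) · (c³) = cd
  (cd) · (c⁷d) = c³

Answer: c³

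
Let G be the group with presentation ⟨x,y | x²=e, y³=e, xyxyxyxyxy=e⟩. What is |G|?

Enumerate words in the generators, reducing via the relations: the distinct elements are
  {e, x, y, xy, yx, y², xyx, xy², yxy, y²x, xyxy, xy²x, yxyx, yxy², y²xy, xyxyx, xyxy², xy²xy, yxy²x, y²xyx, y²xy², xyxy²x, xy²xyx, xy²xy², yxyxy², yxy²xy, y²xyxy, y²xy²x, xyxy²xy, xy²xyxy, xy²xy²x, yxyxy²x, yxy²xyx, yxy²xy², y²xyxy², y²xy²xy, xyxy²xyx, xyxy²xy², xy²xyxy², yxyxy²xy, yxy²xyxy, y²xyxy²x, y²xy²xyx, xyxy²xyxy, xy²xyxy²x, yxyxy²xy², yxy²xyxy², y²xyxy²xy, y²xy²xyxy, xyxy²xyxy², xy²xyxy²xy, yxy²xyxy²x, y²xyxy²xyx, y²xyxy²xy², y²xy²xyxy², xyxy²xyxy²x, xy²xyxy²xyx, xy²xyxy²xy², yxy²xyxy²xy, xyxy²xyxy²xy}.
No further products give new elements, so |G| = 60.

Answer: 60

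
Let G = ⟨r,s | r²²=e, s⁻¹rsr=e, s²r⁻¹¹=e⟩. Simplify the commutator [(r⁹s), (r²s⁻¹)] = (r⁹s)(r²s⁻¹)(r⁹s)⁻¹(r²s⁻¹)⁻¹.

[(r⁹s), (r²s⁻¹)] = (r⁹s)·(r²s⁻¹)·(r⁹s)⁻¹·(r²s⁻¹)⁻¹.
  (r⁹s) · (r²s⁻¹) = r⁷
  (r⁷) · (r⁹s⁻¹) = r⁵s
  (r⁵s) · (r²s) = r¹⁴

Answer: r¹⁴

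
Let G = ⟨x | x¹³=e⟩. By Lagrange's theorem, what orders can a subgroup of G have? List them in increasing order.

|G| = 13 = 13. By Lagrange's theorem the order of any subgroup divides 13; the divisors of 13 are 1, 13.

Answer: 1, 13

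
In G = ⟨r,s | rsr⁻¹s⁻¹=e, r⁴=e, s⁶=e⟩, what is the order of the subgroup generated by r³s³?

|⟨r³s³⟩| equals the order of r³s³. Compute successive powers until reaching e:
  (r³s³)¹ = r³s³, (r³s³)² = r², (r³s³)³ = rs³, (r³s³)⁴ = e.
The smallest positive k with (r³s³)ᵏ = e is 4, so |⟨r³s³⟩| = 4.

Answer: 4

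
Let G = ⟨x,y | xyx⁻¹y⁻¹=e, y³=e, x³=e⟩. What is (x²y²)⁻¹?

The order of (x²y²) is 3 (smallest k with (x²y²)ᵏ = e), so (x²y²)⁻¹ = (x²y²)² = xy.
Check: (x²y²) · (xy) → (x²y²) · x = y²;   (y²) · y = e, giving e as required.

Answer: xy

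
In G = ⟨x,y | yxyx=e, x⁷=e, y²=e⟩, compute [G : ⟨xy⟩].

First find ord(xy) by computing successive powers:
  (xy)¹ = xy, (xy)² = e.
So |⟨xy⟩| = ord(xy) = 2. With |G| = 14, by Lagrange [G : ⟨xy⟩] = 14/2 = 7.

Answer: 7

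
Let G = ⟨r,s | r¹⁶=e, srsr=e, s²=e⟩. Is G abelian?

r·s = rs but s·r = r¹⁵s, so r·s ≠ s·r and G is not abelian.

Answer: No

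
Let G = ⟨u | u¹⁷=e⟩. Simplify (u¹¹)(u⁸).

Compute (u¹¹) · (u⁸) by multiplying left to right and reducing via the relations at each step:
  (u¹¹) · u⁸ = u²

Answer: u²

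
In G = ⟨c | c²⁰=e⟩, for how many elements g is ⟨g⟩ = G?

G is cyclic of order 20. An element generates G iff its order is 20, and a cyclic group of order 20 has exactly φ(20) = 8 such elements.

Answer: 8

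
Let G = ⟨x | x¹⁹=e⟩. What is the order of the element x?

Compute successive powers until reaching e:
  x¹ = x, x² = x², x³ = x³, x⁴ = x⁴, x⁵ = x⁵, x⁶ = x⁶, x⁷ = x⁷, x⁸ = x⁸, x⁹ = x⁹, x¹⁰ = x¹⁰, x¹¹ = x¹¹, x¹² = x¹², x¹³ = x¹³, x¹⁴ = x¹⁴, x¹⁵ = x¹⁵, x¹⁶ = x¹⁶, x¹⁷ = x¹⁷, x¹⁸ = x¹⁸, x¹⁹ = e.
The smallest positive k with xᵏ = e is 19.

Answer: 19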